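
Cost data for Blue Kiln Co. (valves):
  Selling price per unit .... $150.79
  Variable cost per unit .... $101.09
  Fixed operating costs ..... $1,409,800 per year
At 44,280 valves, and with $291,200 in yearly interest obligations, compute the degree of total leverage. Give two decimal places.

Contribution at this volume is 44,280 × $49.70 = $2,200,716.00.
Subtracting fixed costs: EBIT = $2,200,716.00 − $1,409,800 = $790,916.00. Interest = $291,200.00.
DOL = $2,200,716.00 ÷ $790,916.00 = 2.7825; DFL = $790,916.00 ÷ $499,716.00 = 1.5827.
DCL = DOL × DFL = 2.7825 × 1.5827 = 4.4039.

4.40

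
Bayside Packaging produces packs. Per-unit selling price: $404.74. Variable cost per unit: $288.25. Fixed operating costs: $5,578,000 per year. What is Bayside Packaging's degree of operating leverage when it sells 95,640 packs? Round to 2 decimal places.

2.00

At 95,640 units, contribution = 95,640 × $116.49 = $11,141,103.60.
Operating income = contribution − fixed costs = $11,141,103.60 − $5,578,000 = $5,563,103.60.
So DOL = total CM / EBIT = $11,141,103.60 / $5,563,103.60 = 2.0027.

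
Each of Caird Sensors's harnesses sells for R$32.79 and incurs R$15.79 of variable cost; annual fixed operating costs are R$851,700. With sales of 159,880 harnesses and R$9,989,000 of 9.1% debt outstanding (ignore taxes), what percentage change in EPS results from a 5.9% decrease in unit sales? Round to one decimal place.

-16.8%

Total contribution margin = 159,880 × R$17.00 = R$2,717,960.00.
Subtracting fixed costs: EBIT = R$2,717,960.00 − R$851,700 = R$1,866,260.00.
Interest = R$908,999.00, so EBIT − I = R$957,261.00.
Degree of combined leverage = contribution ÷ (EBIT − I) = R$2,717,960.00 ÷ R$957,261.00 = 2.8393.
%ΔEPS = DCL × %ΔSales = 2.8393 × -5.9% = -16.8%.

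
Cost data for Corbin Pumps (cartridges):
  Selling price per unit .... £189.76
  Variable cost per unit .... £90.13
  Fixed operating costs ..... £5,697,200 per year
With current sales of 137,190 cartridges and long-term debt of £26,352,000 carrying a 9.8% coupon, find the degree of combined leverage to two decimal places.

2.54

At 137,190 units, contribution = 137,190 × £99.63 = £13,668,239.70.
Subtracting fixed costs: EBIT = £13,668,239.70 − £5,697,200 = £7,971,039.70. Interest = £2,582,496.00, so EBIT − I = £5,388,543.70.
DCL = contribution ÷ (EBIT − I) = £13,668,239.70 ÷ £5,388,543.70 = 2.5365.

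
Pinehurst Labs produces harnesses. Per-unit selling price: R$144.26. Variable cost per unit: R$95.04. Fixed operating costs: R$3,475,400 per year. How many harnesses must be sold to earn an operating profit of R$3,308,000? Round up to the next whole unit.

Each unit contributes R$144.26 − R$95.04 = R$49.22.
Need Q such that Q × R$49.22 − R$3,475,400 = R$3,308,000, i.e. Q = R$6,783,400 / R$49.22 = 137,817.96 → 137,818.

137,818 harnesses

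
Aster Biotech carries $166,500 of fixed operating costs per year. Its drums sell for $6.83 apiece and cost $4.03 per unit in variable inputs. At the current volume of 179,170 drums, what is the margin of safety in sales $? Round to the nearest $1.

$817,590

Each unit contributes $6.83 − $4.03 = $2.80. Break-even units = $166,500 ÷ $2.80 = 59,464.29; break-even revenue = 59,464.29 × $6.83 = $406,141.07.
Actual sales revenue = 179,170 × $6.83 = $1,223,731.10.
Margin of safety = $1,223,731.10 − $406,141.07 = $817,590.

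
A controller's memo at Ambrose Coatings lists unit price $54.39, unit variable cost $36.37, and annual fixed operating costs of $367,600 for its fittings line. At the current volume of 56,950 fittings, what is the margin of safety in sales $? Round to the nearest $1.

Unit CM = price − variable cost = $54.39 − $36.37 = $18.02. Break-even units = $367,600 ÷ $18.02 = 20,399.56; break-even revenue = 20,399.56 × $54.39 = $1,109,531.85.
Current sales = 56,950 × $54.39 = $3,097,510.50.
Margin of safety = $3,097,510.50 − $1,109,531.85 = $1,987,979.

$1,987,979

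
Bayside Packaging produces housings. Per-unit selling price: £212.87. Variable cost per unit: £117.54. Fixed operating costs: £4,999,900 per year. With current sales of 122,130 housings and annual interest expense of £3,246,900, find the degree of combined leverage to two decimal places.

3.43

Contribution at this volume is 122,130 × £95.33 = £11,642,652.90.
Operating income = contribution − fixed costs = £11,642,652.90 − £4,999,900 = £6,642,752.90. Interest = £3,246,900.00.
DOL = £11,642,652.90 ÷ £6,642,752.90 = 1.7527; DFL = £6,642,752.90 ÷ £3,395,852.90 = 1.9561.
DCL = DOL × DFL = 1.7527 × 1.9561 = 3.4285.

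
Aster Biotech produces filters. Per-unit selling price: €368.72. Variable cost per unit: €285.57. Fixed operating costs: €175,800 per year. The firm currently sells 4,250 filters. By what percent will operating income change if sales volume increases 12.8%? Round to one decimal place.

+25.5%

Contribution at this volume is 4,250 × €83.15 = €353,387.50.
Subtracting fixed costs: EBIT = €353,387.50 − €175,800 = €177,587.50.
DOL = contribution ÷ EBIT = €353,387.50 ÷ €177,587.50 = 1.9899.
%ΔEBIT = DOL × %ΔSales = 1.9899 × +12.8% = +25.5%.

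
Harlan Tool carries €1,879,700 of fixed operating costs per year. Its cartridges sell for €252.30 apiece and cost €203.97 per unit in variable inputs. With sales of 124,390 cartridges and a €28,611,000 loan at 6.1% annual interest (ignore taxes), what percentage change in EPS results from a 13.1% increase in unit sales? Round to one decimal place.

At 124,390 units, contribution = 124,390 × €48.33 = €6,011,768.70.
EBIT = €6,011,768.70 − €1,879,700 = €4,132,068.70.
Interest = €1,745,271.00, so EBIT − I = €2,386,797.70.
Degree of combined leverage = contribution ÷ (EBIT − I) = €6,011,768.70 ÷ €2,386,797.70 = 2.5188.
EPS therefore changes by 2.5188 × (+13.1%) = +33.0%.

+33.0%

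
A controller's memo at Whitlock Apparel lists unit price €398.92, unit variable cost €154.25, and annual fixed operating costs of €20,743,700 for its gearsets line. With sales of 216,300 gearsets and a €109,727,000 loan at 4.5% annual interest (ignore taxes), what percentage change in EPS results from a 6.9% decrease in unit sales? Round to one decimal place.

-13.4%

At 216,300 units, contribution = 216,300 × €244.67 = €52,922,121.00.
EBIT = €52,922,121.00 − €20,743,700 = €32,178,421.00.
After interest of €4,937,715.00, pre-tax earnings = €27,240,706.00.
Degree of combined leverage = contribution ÷ (EBIT − I) = €52,922,121.00 ÷ €27,240,706.00 = 1.9428.
%ΔEPS = DCL × %ΔSales = 1.9428 × -6.9% = -13.4%.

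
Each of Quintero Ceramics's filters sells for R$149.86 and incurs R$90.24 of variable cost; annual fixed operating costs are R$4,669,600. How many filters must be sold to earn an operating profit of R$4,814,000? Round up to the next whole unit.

159,068 filters

Each unit contributes R$149.86 − R$90.24 = R$59.62.
Need Q such that Q × R$59.62 − R$4,669,600 = R$4,814,000, i.e. Q = R$9,483,600 / R$59.62 = 159,067.43 → 159,068.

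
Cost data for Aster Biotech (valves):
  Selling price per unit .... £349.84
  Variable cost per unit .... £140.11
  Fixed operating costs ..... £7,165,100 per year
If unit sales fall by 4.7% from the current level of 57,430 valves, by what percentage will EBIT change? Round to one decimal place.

Total contribution margin = 57,430 × £209.73 = £12,044,793.90.
Subtracting fixed costs: EBIT = £12,044,793.90 − £7,165,100 = £4,879,693.90.
Degree of operating leverage = £12,044,793.90 / £4,879,693.90 = 2.4684.
So EBIT moves 2.4684 × (-4.7%) = -11.6%.

-11.6%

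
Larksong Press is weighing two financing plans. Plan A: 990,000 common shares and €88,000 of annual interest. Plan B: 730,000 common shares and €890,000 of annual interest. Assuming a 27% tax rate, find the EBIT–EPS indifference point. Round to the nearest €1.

€3,141,769

At indifference, (EBIT − 88,000)(1 − t)/990,000 = (EBIT − 890,000)(1 − t)/730,000.
The (1 − t) factor cancels: (EBIT − 88,000) × 730,000 = (EBIT − 890,000) × 990,000.
EBIT × (990,000 − 730,000) = 890,000 × 990,000 − 88,000 × 730,000 = 816,860,000,000, so EBIT = 816,860,000,000 ÷ 260,000 = 3,141,769.23.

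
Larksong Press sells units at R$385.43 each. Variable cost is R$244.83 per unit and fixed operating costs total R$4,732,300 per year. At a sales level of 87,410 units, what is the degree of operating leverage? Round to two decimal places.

Contribution at this volume is 87,410 × R$140.60 = R$12,289,846.00.
Operating income = contribution − fixed costs = R$12,289,846.00 − R$4,732,300 = R$7,557,546.00.
Degree of operating leverage = R$12,289,846.00 / R$7,557,546.00 = 1.6262.

1.63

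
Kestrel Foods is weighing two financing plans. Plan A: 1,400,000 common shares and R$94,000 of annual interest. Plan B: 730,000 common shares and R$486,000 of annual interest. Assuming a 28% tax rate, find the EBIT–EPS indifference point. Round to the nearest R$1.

Set EPS_A = EPS_B: (EBIT − R$94,000)(1 − 0.28) ÷ 1,400,000 = (EBIT − R$486,000)(1 − 0.28) ÷ 730,000.
The (1 − t) factor cancels: (EBIT − 94,000) × 730,000 = (EBIT − 486,000) × 1,400,000.
Solving, EBIT = (486,000·1,400,000 − 94,000·730,000) / (1,400,000 − 730,000) = 611,780,000,000 / 670,000 = 913,104.48.

R$913,104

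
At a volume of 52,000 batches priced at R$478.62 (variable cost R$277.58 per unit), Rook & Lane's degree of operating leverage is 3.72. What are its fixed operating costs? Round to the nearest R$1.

Contribution at this volume is 52,000 × R$201.04 = R$10,454,080.00.
Since DOL = CM ÷ EBIT, EBIT = R$10,454,080.00 ÷ 3.72 = R$2,810,236.56.
Fixed costs = CM − EBIT = R$10,454,080.00 − R$2,810,236.56 = R$7,643,843.

R$7,643,843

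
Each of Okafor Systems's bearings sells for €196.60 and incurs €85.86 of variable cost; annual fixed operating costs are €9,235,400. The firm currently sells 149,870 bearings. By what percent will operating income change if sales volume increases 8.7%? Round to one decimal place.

At 149,870 units, contribution = 149,870 × €110.74 = €16,596,603.80.
EBIT = €16,596,603.80 − €9,235,400 = €7,361,203.80.
DOL = contribution ÷ EBIT = €16,596,603.80 ÷ €7,361,203.80 = 2.2546.
So EBIT moves 2.2546 × (+8.7%) = +19.6%.

+19.6%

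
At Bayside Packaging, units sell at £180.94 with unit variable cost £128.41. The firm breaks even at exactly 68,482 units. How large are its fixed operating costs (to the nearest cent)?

Each unit contributes £180.94 − £128.41 = £52.53.
Since BE = FC / CM, FC = 68,482 × £52.53 = £3,597,359.46.

£3,597,359.46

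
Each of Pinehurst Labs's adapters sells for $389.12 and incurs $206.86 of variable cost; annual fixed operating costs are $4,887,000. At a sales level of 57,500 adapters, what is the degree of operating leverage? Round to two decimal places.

Total contribution margin = 57,500 × $182.26 = $10,479,950.00.
Subtracting fixed costs: EBIT = $10,479,950.00 − $4,887,000 = $5,592,950.00.
So DOL = total CM / EBIT = $10,479,950.00 / $5,592,950.00 = 1.8738.

1.87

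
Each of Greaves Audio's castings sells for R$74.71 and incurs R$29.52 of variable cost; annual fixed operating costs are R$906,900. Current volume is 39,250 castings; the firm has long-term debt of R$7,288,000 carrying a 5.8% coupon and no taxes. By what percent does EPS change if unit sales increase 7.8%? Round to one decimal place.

Contribution at this volume is 39,250 × R$45.19 = R$1,773,707.50.
Operating income = contribution − fixed costs = R$1,773,707.50 − R$906,900 = R$866,807.50.
Interest = R$422,704.00, so EBIT − I = R$444,103.50.
DCL = total CM / (EBIT − I) = R$1,773,707.50 / R$444,103.50 = 3.9939.
EPS therefore changes by 3.9939 × (+7.8%) = +31.2%.

+31.2%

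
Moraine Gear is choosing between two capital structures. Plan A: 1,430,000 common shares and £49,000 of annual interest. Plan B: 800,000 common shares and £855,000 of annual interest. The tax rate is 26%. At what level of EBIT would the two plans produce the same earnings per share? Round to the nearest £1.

£1,878,492

At indifference, (EBIT − 49,000)(1 − t)/1,430,000 = (EBIT − 855,000)(1 − t)/800,000.
The (1 − t) factor cancels: (EBIT − 49,000) × 800,000 = (EBIT − 855,000) × 1,430,000.
Solving, EBIT = (855,000·1,430,000 − 49,000·800,000) / (1,430,000 − 800,000) = 1,183,450,000,000 / 630,000 = 1,878,492.06.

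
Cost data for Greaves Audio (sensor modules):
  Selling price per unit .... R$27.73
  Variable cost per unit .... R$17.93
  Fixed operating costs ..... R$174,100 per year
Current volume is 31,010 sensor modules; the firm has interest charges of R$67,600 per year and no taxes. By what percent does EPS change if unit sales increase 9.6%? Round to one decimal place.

Total contribution margin = 31,010 × R$9.80 = R$303,898.00.
Subtracting fixed costs: EBIT = R$303,898.00 − R$174,100 = R$129,798.00.
After interest of R$67,600.00, pre-tax earnings = R$62,198.00.
Degree of combined leverage = contribution ÷ (EBIT − I) = R$303,898.00 ÷ R$62,198.00 = 4.8860.
%ΔEPS = DCL × %ΔSales = 4.8860 × +9.6% = +46.9%.

+46.9%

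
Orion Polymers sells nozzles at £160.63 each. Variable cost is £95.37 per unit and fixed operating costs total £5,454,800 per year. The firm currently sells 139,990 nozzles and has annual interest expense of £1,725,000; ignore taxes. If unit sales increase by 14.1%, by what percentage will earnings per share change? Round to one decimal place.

+65.9%

At 139,990 units, contribution = 139,990 × £65.26 = £9,135,747.40.
EBIT = £9,135,747.40 − £5,454,800 = £3,680,947.40.
Interest = £1,725,000.00, so EBIT − I = £1,955,947.40.
DCL = total CM / (EBIT − I) = £9,135,747.40 / £1,955,947.40 = 4.6708.
EPS therefore changes by 4.6708 × (+14.1%) = +65.9%.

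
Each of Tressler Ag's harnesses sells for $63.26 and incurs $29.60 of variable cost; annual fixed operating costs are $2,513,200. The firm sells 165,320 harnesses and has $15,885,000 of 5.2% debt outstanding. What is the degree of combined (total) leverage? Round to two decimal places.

At 165,320 units, contribution = 165,320 × $33.66 = $5,564,671.20.
EBIT = $5,564,671.20 − $2,513,200 = $3,051,471.20. Interest = $826,020.00, so EBIT − I = $2,225,451.20.
DCL = contribution ÷ (EBIT − I) = $5,564,671.20 ÷ $2,225,451.20 = 2.5005.

2.50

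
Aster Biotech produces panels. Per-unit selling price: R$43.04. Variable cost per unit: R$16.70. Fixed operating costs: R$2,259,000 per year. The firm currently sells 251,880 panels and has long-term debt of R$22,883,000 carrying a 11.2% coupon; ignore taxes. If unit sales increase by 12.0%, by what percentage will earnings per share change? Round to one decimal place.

+43.9%

At 251,880 units, contribution = 251,880 × R$26.34 = R$6,634,519.20.
Subtracting fixed costs: EBIT = R$6,634,519.20 − R$2,259,000 = R$4,375,519.20.
After interest of R$2,562,896.00, pre-tax earnings = R$1,812,623.20.
Degree of combined leverage = contribution ÷ (EBIT − I) = R$6,634,519.20 ÷ R$1,812,623.20 = 3.6602.
%ΔEPS = DCL × %ΔSales = 3.6602 × +12.0% = +43.9%.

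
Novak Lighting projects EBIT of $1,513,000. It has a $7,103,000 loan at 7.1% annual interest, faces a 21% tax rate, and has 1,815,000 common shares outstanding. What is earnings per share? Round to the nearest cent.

Interest = $504,313.00, so EBT = $1,513,000 − $504,313.00 = $1,008,687.00.
Net income = $1,008,687.00 × (1 − 0.21) = $796,862.73.
Per share: $796,862.73 / 1,815,000 shares = $0.44.

$0.44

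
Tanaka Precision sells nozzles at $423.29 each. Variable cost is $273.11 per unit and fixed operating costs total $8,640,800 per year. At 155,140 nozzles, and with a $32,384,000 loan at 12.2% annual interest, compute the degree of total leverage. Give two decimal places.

Total contribution margin = 155,140 × $150.18 = $23,298,925.20.
Operating income = contribution − fixed costs = $23,298,925.20 − $8,640,800 = $14,658,125.20. Interest = $3,950,848.00.
DOL = $23,298,925.20 ÷ $14,658,125.20 = 1.5895; DFL = $14,658,125.20 ÷ $10,707,277.20 = 1.3690.
DCL = DOL × DFL = 1.5895 × 1.3690 = 2.1760.

2.18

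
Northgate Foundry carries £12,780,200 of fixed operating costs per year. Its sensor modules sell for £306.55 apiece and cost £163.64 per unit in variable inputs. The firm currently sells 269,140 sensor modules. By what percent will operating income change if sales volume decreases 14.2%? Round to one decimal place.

Contribution at this volume is 269,140 × £142.91 = £38,462,797.40.
Subtracting fixed costs: EBIT = £38,462,797.40 − £12,780,200 = £25,682,597.40.
DOL = contribution ÷ EBIT = £38,462,797.40 ÷ £25,682,597.40 = 1.4976.
So EBIT moves 1.4976 × (-14.2%) = -21.3%.

-21.3%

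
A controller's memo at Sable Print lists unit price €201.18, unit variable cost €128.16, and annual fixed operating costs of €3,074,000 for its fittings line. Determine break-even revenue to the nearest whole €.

CM per unit = €201.18 − €128.16 = €73.02; CM ratio = €73.02 / €201.18 = 0.3630.
Break-even sales = FC ÷ CM ratio = €3,074,000 × €201.18 / €73.02 = €8,469,287.

€8,469,287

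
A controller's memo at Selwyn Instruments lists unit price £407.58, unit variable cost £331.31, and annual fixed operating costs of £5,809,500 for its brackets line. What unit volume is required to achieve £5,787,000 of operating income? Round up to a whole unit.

Each unit contributes £407.58 − £331.31 = £76.27.
Units = (FC + target) / CM = (£5,809,500 + £5,787,000) / £76.27 = 152,045.37, so 152,046 brackets.

152,046 brackets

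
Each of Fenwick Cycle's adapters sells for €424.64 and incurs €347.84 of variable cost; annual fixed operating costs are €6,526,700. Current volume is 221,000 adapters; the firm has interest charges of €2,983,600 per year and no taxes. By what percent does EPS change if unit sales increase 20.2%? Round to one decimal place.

At 221,000 units, contribution = 221,000 × €76.80 = €16,972,800.00.
EBIT = €16,972,800.00 − €6,526,700 = €10,446,100.00.
Interest = €2,983,600.00, so EBIT − I = €7,462,500.00.
DCL = total CM / (EBIT − I) = €16,972,800.00 / €7,462,500.00 = 2.2744.
EPS therefore changes by 2.2744 × (+20.2%) = +45.9%.

+45.9%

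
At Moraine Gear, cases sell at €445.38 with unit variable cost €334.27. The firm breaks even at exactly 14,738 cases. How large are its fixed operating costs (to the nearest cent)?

Contribution margin per unit = €445.38 − €334.27 = €111.11.
Fixed costs = break-even units × CM = 14,738 × €111.11 = €1,637,539.18.

€1,637,539.18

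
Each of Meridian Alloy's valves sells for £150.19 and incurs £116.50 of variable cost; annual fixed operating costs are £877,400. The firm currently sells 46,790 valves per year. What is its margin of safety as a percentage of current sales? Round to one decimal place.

44.3%

Unit CM = price − variable cost = £150.19 − £116.50 = £33.69. Break-even units = £877,400 ÷ £33.69 = 26,043.34; break-even revenue = 26,043.34 × £150.19 = £3,911,448.68.
Current sales = 46,790 × £150.19 = £7,027,390.10.
Margin of safety = (£7,027,390.10 − £3,911,448.68) ÷ £7,027,390.10 = 44.3%.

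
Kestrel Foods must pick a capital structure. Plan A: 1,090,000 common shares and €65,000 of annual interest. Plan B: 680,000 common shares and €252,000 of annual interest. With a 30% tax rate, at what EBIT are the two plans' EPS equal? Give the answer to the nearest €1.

Set EPS_A = EPS_B: (EBIT − €65,000)(1 − 0.30) ÷ 1,090,000 = (EBIT − €252,000)(1 − 0.30) ÷ 680,000.
Cancelling (1 − t) and cross-multiplying: 680,000·(EBIT − 65,000) = 1,090,000·(EBIT − 252,000).
Solving, EBIT = (252,000·1,090,000 − 65,000·680,000) / (1,090,000 − 680,000) = 230,480,000,000 / 410,000 = 562,146.34.

€562,146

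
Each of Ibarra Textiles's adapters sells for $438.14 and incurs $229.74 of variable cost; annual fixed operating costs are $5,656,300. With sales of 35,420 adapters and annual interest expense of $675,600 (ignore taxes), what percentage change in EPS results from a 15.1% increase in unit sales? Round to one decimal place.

At 35,420 units, contribution = 35,420 × $208.40 = $7,381,528.00.
Subtracting fixed costs: EBIT = $7,381,528.00 − $5,656,300 = $1,725,228.00.
After interest of $675,600.00, pre-tax earnings = $1,049,628.00.
DCL = total CM / (EBIT − I) = $7,381,528.00 / $1,049,628.00 = 7.0325.
%ΔEPS = DCL × %ΔSales = 7.0325 × +15.1% = +106.2%.

+106.2%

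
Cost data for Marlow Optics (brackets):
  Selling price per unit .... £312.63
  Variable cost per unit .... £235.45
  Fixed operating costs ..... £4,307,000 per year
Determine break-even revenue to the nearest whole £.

CM per unit = £312.63 − £235.45 = £77.18; CM ratio = £77.18 / £312.63 = 0.2469.
Break-even sales = FC ÷ CM ratio = £4,307,000 × £312.63 / £77.18 = £17,446,196.

£17,446,196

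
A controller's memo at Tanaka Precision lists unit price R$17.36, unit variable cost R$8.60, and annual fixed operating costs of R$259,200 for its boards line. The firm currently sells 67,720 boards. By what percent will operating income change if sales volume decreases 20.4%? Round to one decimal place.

Total contribution margin = 67,720 × R$8.76 = R$593,227.20.
Operating income = contribution − fixed costs = R$593,227.20 − R$259,200 = R$334,027.20.
Degree of operating leverage = R$593,227.20 / R$334,027.20 = 1.7760.
%ΔEBIT = DOL × %ΔSales = 1.7760 × -20.4% = -36.2%.

-36.2%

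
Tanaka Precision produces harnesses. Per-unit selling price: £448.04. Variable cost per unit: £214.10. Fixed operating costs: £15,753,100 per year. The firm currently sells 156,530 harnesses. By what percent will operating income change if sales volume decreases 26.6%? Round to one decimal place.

Total contribution margin = 156,530 × £233.94 = £36,618,628.20.
Subtracting fixed costs: EBIT = £36,618,628.20 − £15,753,100 = £20,865,528.20.
DOL = contribution ÷ EBIT = £36,618,628.20 ÷ £20,865,528.20 = 1.7550.
So EBIT moves 1.7550 × (-26.6%) = -46.7%.

-46.7%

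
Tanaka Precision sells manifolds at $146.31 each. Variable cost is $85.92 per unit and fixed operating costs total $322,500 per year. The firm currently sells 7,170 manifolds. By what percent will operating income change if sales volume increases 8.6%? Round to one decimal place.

Total contribution margin = 7,170 × $60.39 = $432,996.30.
EBIT = $432,996.30 − $322,500 = $110,496.30.
DOL = contribution ÷ EBIT = $432,996.30 ÷ $110,496.30 = 3.9186.
So EBIT moves 3.9186 × (+8.6%) = +33.7%.

+33.7%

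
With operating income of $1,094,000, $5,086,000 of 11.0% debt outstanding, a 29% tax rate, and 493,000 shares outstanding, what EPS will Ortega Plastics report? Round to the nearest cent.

$0.77

Pre-tax income = $1,094,000 − $559,460.00 = $534,540.00.
After tax at 29%: net income = $534,540.00 × 0.71 = $379,523.40.
Per share: $379,523.40 / 493,000 shares = $0.77.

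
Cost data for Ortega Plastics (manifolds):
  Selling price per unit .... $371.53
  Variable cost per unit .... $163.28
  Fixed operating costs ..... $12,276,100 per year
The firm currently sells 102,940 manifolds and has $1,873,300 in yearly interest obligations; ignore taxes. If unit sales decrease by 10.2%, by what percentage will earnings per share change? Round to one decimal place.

-30.0%

At 102,940 units, contribution = 102,940 × $208.25 = $21,437,255.00.
Subtracting fixed costs: EBIT = $21,437,255.00 − $12,276,100 = $9,161,155.00.
Interest = $1,873,300.00, so EBIT − I = $7,287,855.00.
Degree of combined leverage = contribution ÷ (EBIT − I) = $21,437,255.00 ÷ $7,287,855.00 = 2.9415.
%ΔEPS = DCL × %ΔSales = 2.9415 × -10.2% = -30.0%.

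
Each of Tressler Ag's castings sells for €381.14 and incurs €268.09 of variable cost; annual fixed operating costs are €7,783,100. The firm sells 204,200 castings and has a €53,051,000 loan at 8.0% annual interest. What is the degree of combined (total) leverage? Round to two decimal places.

Total contribution margin = 204,200 × €113.05 = €23,084,810.00.
EBIT = €23,084,810.00 − €7,783,100 = €15,301,710.00. Interest = €4,244,080.00.
DOL = €23,084,810.00 ÷ €15,301,710.00 = 1.5086; DFL = €15,301,710.00 ÷ €11,057,630.00 = 1.3838.
DCL = DOL × DFL = 1.5086 × 1.3838 = 2.0876.

2.09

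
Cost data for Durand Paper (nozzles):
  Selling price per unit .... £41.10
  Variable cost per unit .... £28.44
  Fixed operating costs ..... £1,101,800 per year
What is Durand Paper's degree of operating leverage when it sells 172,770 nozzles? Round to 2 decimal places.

Total contribution margin = 172,770 × £12.66 = £2,187,268.20.
Subtracting fixed costs: EBIT = £2,187,268.20 − £1,101,800 = £1,085,468.20.
So DOL = total CM / EBIT = £2,187,268.20 / £1,085,468.20 = 2.0150.

2.02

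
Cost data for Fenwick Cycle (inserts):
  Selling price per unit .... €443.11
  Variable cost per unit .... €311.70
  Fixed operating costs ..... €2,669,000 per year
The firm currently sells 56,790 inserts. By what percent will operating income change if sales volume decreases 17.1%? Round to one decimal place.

-26.6%

Contribution at this volume is 56,790 × €131.41 = €7,462,773.90.
Operating income = contribution − fixed costs = €7,462,773.90 − €2,669,000 = €4,793,773.90.
DOL = contribution ÷ EBIT = €7,462,773.90 ÷ €4,793,773.90 = 1.5568.
So EBIT moves 1.5568 × (-17.1%) = -26.6%.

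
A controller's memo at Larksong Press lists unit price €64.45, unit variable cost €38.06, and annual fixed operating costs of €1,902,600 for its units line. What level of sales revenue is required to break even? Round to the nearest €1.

CM per unit = €64.45 − €38.06 = €26.39; CM ratio = €26.39 / €64.45 = 0.4095.
Break-even revenue = fixed costs × price ÷ CM = €1,902,600 × €64.45 ÷ €26.39 = €4,646,554.

€4,646,554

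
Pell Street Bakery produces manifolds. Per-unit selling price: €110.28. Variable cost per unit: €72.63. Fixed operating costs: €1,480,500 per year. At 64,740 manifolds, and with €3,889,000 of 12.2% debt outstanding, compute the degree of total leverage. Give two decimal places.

5.05

Total contribution margin = 64,740 × €37.65 = €2,437,461.00.
Subtracting fixed costs: EBIT = €2,437,461.00 − €1,480,500 = €956,961.00. Interest = €474,458.00, so EBIT − I = €482,503.00.
DCL = contribution ÷ (EBIT − I) = €2,437,461.00 ÷ €482,503.00 = 5.0517.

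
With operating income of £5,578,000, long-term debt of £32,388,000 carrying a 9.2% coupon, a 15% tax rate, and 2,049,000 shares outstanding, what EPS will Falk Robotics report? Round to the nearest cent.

Interest = £2,979,696.00, so EBT = £5,578,000 − £2,979,696.00 = £2,598,304.00.
Net income = £2,598,304.00 × (1 − 0.15) = £2,208,558.40.
Per share: £2,208,558.40 / 2,049,000 shares = £1.08.

£1.08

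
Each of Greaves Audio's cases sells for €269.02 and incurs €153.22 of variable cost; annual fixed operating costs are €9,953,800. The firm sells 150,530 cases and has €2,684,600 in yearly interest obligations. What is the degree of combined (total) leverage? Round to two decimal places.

Total contribution margin = 150,530 × €115.80 = €17,431,374.00.
EBIT = €17,431,374.00 − €9,953,800 = €7,477,574.00. Interest = €2,684,600.00.
DOL = €17,431,374.00 ÷ €7,477,574.00 = 2.3312; DFL = €7,477,574.00 ÷ €4,792,974.00 = 1.5601.
DCL = DOL × DFL = 2.3312 × 1.5601 = 3.6369.

3.64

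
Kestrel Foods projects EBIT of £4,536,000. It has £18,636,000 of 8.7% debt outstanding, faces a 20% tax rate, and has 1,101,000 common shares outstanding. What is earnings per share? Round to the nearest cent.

£2.12

Interest = £1,621,332.00, so EBT = £4,536,000 − £1,621,332.00 = £2,914,668.00.
Net income = £2,914,668.00 × (1 − 0.20) = £2,331,734.40.
Per share: £2,331,734.40 / 1,101,000 shares = £2.12.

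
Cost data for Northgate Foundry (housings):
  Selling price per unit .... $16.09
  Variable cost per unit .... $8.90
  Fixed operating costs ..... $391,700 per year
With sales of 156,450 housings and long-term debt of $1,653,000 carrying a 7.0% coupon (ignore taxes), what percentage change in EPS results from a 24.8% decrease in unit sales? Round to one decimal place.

Total contribution margin = 156,450 × $7.19 = $1,124,875.50.
Operating income = contribution − fixed costs = $1,124,875.50 − $391,700 = $733,175.50.
Interest = $115,710.00, so EBIT − I = $617,465.50.
DCL = total CM / (EBIT − I) = $1,124,875.50 / $617,465.50 = 1.8218.
%ΔEPS = DCL × %ΔSales = 1.8218 × -24.8% = -45.2%.

-45.2%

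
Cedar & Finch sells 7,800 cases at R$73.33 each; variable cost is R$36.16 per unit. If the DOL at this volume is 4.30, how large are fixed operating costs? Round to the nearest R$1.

R$222,501

Contribution at this volume is 7,800 × R$37.17 = R$289,926.00.
Since DOL = CM ÷ EBIT, EBIT = R$289,926.00 ÷ 4.30 = R$67,424.65.
Fixed costs = CM − EBIT = R$289,926.00 − R$67,424.65 = R$222,501.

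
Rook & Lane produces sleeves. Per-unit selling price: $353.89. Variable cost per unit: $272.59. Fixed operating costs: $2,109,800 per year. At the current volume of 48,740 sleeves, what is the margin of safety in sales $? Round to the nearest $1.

Unit CM = price − variable cost = $353.89 − $272.59 = $81.30. Break-even units = $2,109,800 ÷ $81.30 = 25,950.80; break-even revenue = 25,950.80 × $353.89 = $9,183,728.44.
Actual sales revenue = 48,740 × $353.89 = $17,248,598.60.
Margin of safety = $17,248,598.60 − $9,183,728.44 = $8,064,870.

$8,064,870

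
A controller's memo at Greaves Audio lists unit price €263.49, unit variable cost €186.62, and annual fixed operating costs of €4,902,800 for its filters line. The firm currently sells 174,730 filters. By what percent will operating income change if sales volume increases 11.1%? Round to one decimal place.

+17.5%

At 174,730 units, contribution = 174,730 × €76.87 = €13,431,495.10.
Operating income = contribution − fixed costs = €13,431,495.10 − €4,902,800 = €8,528,695.10.
Degree of operating leverage = €13,431,495.10 / €8,528,695.10 = 1.5749.
%ΔEBIT = DOL × %ΔSales = 1.5749 × +11.1% = +17.5%.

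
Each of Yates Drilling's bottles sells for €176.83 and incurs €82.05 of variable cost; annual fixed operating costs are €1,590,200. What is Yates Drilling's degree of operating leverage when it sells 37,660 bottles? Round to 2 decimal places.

At 37,660 units, contribution = 37,660 × €94.78 = €3,569,414.80.
Operating income = contribution − fixed costs = €3,569,414.80 − €1,590,200 = €1,979,214.80.
Degree of operating leverage = €3,569,414.80 / €1,979,214.80 = 1.8034.

1.80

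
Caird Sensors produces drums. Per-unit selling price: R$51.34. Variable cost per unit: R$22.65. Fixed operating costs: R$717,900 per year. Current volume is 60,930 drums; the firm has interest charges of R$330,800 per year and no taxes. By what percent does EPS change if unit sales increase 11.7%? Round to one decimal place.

+29.2%

Contribution at this volume is 60,930 × R$28.69 = R$1,748,081.70.
Operating income = contribution − fixed costs = R$1,748,081.70 − R$717,900 = R$1,030,181.70.
Interest = R$330,800.00, so EBIT − I = R$699,381.70.
DCL = total CM / (EBIT − I) = R$1,748,081.70 / R$699,381.70 = 2.4995.
EPS therefore changes by 2.4995 × (+11.7%) = +29.2%.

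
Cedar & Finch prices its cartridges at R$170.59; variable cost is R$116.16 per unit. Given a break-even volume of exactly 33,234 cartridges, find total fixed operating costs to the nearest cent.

Unit CM = price − variable cost = R$170.59 − R$116.16 = R$54.43.
Since BE = FC / CM, FC = 33,234 × R$54.43 = R$1,808,926.62.

R$1,808,926.62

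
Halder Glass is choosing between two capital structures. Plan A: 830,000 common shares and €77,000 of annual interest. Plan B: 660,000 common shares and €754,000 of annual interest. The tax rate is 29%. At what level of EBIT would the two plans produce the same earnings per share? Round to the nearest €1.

Set EPS_A = EPS_B: (EBIT − €77,000)(1 − 0.29) ÷ 830,000 = (EBIT − €754,000)(1 − 0.29) ÷ 660,000.
The (1 − t) factor cancels: (EBIT − 77,000) × 660,000 = (EBIT − 754,000) × 830,000.
Solving, EBIT = (754,000·830,000 − 77,000·660,000) / (830,000 − 660,000) = 575,000,000,000 / 170,000 = 3,382,352.94.

€3,382,353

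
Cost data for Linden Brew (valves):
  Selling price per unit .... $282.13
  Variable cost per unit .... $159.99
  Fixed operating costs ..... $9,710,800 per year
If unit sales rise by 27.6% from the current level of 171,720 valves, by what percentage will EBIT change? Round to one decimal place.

+51.4%

Total contribution margin = 171,720 × $122.14 = $20,973,880.80.
Subtracting fixed costs: EBIT = $20,973,880.80 − $9,710,800 = $11,263,080.80.
Degree of operating leverage = $20,973,880.80 / $11,263,080.80 = 1.8622.
%ΔEBIT = DOL × %ΔSales = 1.8622 × +27.6% = +51.4%.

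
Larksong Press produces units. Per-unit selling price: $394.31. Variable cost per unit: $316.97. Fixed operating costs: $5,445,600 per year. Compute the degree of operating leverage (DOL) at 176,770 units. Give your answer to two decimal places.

1.66

Contribution at this volume is 176,770 × $77.34 = $13,671,391.80.
EBIT = $13,671,391.80 − $5,445,600 = $8,225,791.80.
Degree of operating leverage = $13,671,391.80 / $8,225,791.80 = 1.6620.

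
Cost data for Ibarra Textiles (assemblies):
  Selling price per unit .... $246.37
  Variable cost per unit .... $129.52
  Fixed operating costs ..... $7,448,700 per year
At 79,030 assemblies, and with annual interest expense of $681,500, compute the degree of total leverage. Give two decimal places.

8.36

At 79,030 units, contribution = 79,030 × $116.85 = $9,234,655.50.
Subtracting fixed costs: EBIT = $9,234,655.50 − $7,448,700 = $1,785,955.50. Interest = $681,500.00, so EBIT − I = $1,104,455.50.
Degree of total leverage = total CM / (EBIT − interest) = $9,234,655.50 / $1,104,455.50 = 8.3613.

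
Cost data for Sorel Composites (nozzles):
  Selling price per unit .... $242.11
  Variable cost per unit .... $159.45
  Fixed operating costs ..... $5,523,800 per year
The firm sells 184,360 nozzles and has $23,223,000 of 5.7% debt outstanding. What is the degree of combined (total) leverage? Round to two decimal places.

1.82

At 184,360 units, contribution = 184,360 × $82.66 = $15,239,197.60.
EBIT = $15,239,197.60 − $5,523,800 = $9,715,397.60. Interest = $1,323,711.00, so EBIT − I = $8,391,686.60.
Degree of total leverage = total CM / (EBIT − interest) = $15,239,197.60 / $8,391,686.60 = 1.8160.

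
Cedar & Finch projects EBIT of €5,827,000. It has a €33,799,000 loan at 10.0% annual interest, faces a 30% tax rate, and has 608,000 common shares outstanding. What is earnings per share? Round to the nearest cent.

€2.82

Interest = €3,379,900.00, so EBT = €5,827,000 − €3,379,900.00 = €2,447,100.00.
After tax at 30%: net income = €2,447,100.00 × 0.70 = €1,712,970.00.
Per share: €1,712,970.00 / 608,000 shares = €2.82.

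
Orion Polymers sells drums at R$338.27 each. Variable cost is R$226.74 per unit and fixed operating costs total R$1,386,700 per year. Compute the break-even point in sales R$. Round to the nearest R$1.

CM per unit = R$338.27 − R$226.74 = R$111.53; CM ratio = R$111.53 / R$338.27 = 0.3297.
Break-even sales = FC ÷ CM ratio = R$1,386,700 × R$338.27 / R$111.53 = R$4,205,855.

R$4,205,855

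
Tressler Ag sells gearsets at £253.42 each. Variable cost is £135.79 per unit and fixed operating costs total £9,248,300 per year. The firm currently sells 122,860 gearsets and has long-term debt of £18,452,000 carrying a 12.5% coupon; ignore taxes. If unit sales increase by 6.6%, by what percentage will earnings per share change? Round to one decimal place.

Total contribution margin = 122,860 × £117.63 = £14,452,021.80.
Subtracting fixed costs: EBIT = £14,452,021.80 − £9,248,300 = £5,203,721.80.
Interest = £2,306,500.00, so EBIT − I = £2,897,221.80.
DCL = total CM / (EBIT − I) = £14,452,021.80 / £2,897,221.80 = 4.9882.
%ΔEPS = DCL × %ΔSales = 4.9882 × +6.6% = +32.9%.

+32.9%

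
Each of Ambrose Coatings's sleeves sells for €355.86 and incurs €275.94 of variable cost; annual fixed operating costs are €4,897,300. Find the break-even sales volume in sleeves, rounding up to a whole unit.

Contribution margin per unit = €355.86 − €275.94 = €79.92.
Units to break even: €4,897,300 ÷ €79.92 = 61,277.53, rounded up to 61,278.

61,278 sleeves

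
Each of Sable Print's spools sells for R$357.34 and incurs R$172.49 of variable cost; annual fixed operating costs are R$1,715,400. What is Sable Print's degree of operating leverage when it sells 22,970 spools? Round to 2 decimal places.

Total contribution margin = 22,970 × R$184.85 = R$4,246,004.50.
Subtracting fixed costs: EBIT = R$4,246,004.50 − R$1,715,400 = R$2,530,604.50.
Degree of operating leverage = R$4,246,004.50 / R$2,530,604.50 = 1.6779.

1.68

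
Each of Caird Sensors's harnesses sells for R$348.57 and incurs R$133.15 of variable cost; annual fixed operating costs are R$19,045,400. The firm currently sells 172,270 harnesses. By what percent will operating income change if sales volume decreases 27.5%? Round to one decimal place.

Contribution at this volume is 172,270 × R$215.42 = R$37,110,403.40.
Subtracting fixed costs: EBIT = R$37,110,403.40 − R$19,045,400 = R$18,065,003.40.
So DOL = total CM / EBIT = R$37,110,403.40 / R$18,065,003.40 = 2.0543.
So EBIT moves 2.0543 × (-27.5%) = -56.5%.

-56.5%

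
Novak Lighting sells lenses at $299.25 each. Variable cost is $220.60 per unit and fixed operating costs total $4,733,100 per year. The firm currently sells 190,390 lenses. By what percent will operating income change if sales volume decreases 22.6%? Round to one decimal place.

-33.0%

At 190,390 units, contribution = 190,390 × $78.65 = $14,974,173.50.
Subtracting fixed costs: EBIT = $14,974,173.50 − $4,733,100 = $10,241,073.50.
Degree of operating leverage = $14,974,173.50 / $10,241,073.50 = 1.4622.
%ΔEBIT = DOL × %ΔSales = 1.4622 × -22.6% = -33.0%.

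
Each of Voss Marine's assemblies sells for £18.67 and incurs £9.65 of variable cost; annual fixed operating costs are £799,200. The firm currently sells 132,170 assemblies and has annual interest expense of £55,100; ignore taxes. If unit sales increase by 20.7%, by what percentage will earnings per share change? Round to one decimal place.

Contribution at this volume is 132,170 × £9.02 = £1,192,173.40.
Operating income = contribution − fixed costs = £1,192,173.40 − £799,200 = £392,973.40.
Interest = £55,100.00, so EBIT − I = £337,873.40.
DCL = total CM / (EBIT − I) = £1,192,173.40 / £337,873.40 = 3.5285.
%ΔEPS = DCL × %ΔSales = 3.5285 × +20.7% = +73.0%.

+73.0%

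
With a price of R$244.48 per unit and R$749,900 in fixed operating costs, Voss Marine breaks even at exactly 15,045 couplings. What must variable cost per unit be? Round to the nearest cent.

R$194.64

Contribution per unit must be FC / Q = R$749,900 / 15,045 = R$49.8438.
Variable cost per unit = R$244.48 − R$49.8438 = R$194.64.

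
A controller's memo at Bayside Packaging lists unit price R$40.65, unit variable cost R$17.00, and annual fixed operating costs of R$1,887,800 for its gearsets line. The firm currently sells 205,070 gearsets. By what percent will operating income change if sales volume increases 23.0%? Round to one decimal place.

+37.7%

At 205,070 units, contribution = 205,070 × R$23.65 = R$4,849,905.50.
Operating income = contribution − fixed costs = R$4,849,905.50 − R$1,887,800 = R$2,962,105.50.
So DOL = total CM / EBIT = R$4,849,905.50 / R$2,962,105.50 = 1.6373.
Operating income changes by 1.6373 × +23.0% = +37.7%.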